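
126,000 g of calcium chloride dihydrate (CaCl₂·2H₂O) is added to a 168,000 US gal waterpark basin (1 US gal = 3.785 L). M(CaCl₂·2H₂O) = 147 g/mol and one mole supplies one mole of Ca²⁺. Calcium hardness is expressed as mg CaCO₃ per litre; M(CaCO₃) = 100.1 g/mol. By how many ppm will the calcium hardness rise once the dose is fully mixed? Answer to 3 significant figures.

135 ppm

Volume: 168,000 US gal × 3.785 L/gal = 635,880 L.
Moles of Ca²⁺: 126,000 g ÷ 147 g/mol = 857.1 mol.
As CaCO₃: 857.1 mol × 100.1 g/mol = 85,800 g.
Rise: 85,800 g / 635,880 L × 1000 = 134.9 mg/L.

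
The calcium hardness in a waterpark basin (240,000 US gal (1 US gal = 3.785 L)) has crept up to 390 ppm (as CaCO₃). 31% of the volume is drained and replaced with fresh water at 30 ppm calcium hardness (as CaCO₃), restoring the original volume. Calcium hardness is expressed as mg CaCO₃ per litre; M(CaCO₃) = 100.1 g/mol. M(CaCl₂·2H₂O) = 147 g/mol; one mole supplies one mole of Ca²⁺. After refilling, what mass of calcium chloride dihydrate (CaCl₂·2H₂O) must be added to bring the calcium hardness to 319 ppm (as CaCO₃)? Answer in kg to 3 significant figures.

Volume: 240,000 US gal × 3.785 L/gal = 908,400 L.
After draining 31% and refilling: 390 × 0.69 + 30 × 0.31 = 278.4 ppm.
Deficit to target: 319 − 278.4 = 40.6 mg/L.
As CaCO₃: 40.6 mg/L × 908,400 L = 36,880 g; ÷ 100.1 = 368.4 mol Ca²⁺.
Mass: 368.4 × 147 = 54,160 g.

54.2 kg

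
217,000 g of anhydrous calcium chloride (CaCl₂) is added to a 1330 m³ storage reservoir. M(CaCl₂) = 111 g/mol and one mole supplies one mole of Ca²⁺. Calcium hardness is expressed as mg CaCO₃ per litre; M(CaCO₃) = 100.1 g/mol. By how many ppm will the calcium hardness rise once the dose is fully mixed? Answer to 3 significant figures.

147 ppm

Volume: 1330 m³ = 1,330,000 L.
Moles of Ca²⁺: 217,000 g ÷ 111 g/mol = 1955 mol.
As CaCO₃: 1955 mol × 100.1 g/mol = 195,700 g.
Rise: 195,700 g / 1,330,000 L × 1000 = 147.1 mg/L.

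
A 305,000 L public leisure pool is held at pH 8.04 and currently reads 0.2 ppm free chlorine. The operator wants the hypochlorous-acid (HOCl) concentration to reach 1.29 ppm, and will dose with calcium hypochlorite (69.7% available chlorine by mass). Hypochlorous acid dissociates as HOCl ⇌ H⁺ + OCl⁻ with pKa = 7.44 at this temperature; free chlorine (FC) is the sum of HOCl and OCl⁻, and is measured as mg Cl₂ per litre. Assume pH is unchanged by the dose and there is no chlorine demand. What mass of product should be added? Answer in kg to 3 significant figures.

2.72 kg

[OCl⁻]/[HOCl] = 10^(pH − pKa) = 10^(8.04 − 7.44) = 3.981; fraction as HOCl = 1/(1 + 3.981) = 0.2008.
Free chlorine required for 1.29 ppm HOCl: 1.29 / 0.2008 = 6.426 ppm.
FC to add: 6.426 − 0.2 = 6.226 mg/L as Cl₂.
Cl₂ equivalent: 6.226 mg/L × 305,000 L = 1899 g.
Product at 69.7% available Cl: 1899 / 0.697 = 2724 g.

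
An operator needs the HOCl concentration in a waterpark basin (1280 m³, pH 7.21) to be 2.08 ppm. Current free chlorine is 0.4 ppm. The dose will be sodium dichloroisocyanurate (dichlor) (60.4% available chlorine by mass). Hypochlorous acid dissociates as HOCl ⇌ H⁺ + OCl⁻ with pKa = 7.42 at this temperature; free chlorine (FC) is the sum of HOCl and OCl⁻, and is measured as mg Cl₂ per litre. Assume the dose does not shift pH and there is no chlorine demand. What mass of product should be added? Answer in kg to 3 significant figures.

6.28 kg

Volume: 1280 m³ = 1,280,000 L.
[OCl⁻]/[HOCl] = 10^(pH − pKa) = 10^(7.21 − 7.42) = 0.6166; fraction as HOCl = 1/(1 + 0.6166) = 0.6186.
Free chlorine required for 2.08 ppm HOCl: 2.08 / 0.6186 = 3.363 ppm.
FC to add: 3.363 − 0.4 = 2.963 mg/L as Cl₂.
Cl₂ equivalent: 2.963 mg/L × 1,280,000 L = 3792 g.
Product at 60.4% available Cl: 3792 / 0.604 = 6278 g.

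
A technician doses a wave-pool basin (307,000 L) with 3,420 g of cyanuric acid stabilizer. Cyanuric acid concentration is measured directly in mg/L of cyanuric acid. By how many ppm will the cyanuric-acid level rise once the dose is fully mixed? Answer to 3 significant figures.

11.1 ppm

Rise: 3,420 g / 307,000 L × 1000 = 11.14 mg/L.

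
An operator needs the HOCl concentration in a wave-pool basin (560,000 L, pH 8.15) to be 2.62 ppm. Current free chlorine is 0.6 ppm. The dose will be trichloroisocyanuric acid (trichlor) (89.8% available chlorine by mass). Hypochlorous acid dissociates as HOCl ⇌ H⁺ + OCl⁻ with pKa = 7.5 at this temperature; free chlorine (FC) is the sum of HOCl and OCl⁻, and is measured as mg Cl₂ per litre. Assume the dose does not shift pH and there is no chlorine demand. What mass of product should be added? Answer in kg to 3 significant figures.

[OCl⁻]/[HOCl] = 10^(pH − pKa) = 10^(8.15 − 7.5) = 4.467; fraction as HOCl = 1/(1 + 4.467) = 0.1829.
Free chlorine required for 2.62 ppm HOCl: 2.62 / 0.1829 = 14.32 ppm.
FC to add: 14.32 − 0.6 = 13.72 mg/L as Cl₂.
Cl₂ equivalent: 13.72 mg/L × 560,000 L = 7685 g.
Product at 89.8% available Cl: 7685 / 0.898 = 8558 g.

8.56 kg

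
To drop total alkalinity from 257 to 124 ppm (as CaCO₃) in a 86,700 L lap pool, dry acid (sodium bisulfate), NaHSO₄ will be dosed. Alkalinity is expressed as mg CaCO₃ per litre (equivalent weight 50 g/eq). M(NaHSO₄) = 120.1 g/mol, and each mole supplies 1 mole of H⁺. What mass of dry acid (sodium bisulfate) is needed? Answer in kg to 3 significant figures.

27.7 kg

Alkalinity to neutralize: (257 − 124) = 133 mg/L as CaCO₃ × 86,700 L = 11,530 g as CaCO₃.
Equivalents of H⁺ required: 11,530 ÷ 50 g/eq = 230.6 eq = 230.6 mol NaHSO₄.
Mass of NaHSO₄: 230.6 × 120.1 = 27,700 g.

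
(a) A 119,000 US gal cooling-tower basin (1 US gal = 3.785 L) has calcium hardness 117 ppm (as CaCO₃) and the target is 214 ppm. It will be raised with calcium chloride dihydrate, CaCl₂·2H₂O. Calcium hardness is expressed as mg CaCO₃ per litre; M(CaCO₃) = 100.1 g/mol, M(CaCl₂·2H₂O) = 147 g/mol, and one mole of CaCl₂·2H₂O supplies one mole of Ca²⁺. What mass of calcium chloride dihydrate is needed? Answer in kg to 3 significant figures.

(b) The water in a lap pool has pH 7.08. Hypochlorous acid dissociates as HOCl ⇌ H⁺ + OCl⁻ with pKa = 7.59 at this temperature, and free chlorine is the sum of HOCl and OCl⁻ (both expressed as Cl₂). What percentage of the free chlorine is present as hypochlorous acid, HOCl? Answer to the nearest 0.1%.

(a) Volume: 119,000 US gal × 3.785 L/gal = 450,415 L.
(a) Hardness to add: (214 − 117) = 97 mg/L as CaCO₃ × 450,415 L = 43,690 g as CaCO₃.
(a) Moles of Ca²⁺ (1 mol Ca²⁺ ≡ 1 mol CaCO₃): 43,690 / 100.1 g/mol = 436.5 mol.
(a) Mass of CaCl₂·2H₂O: 436.5 × 147 = 64,160 g.

(b) [OCl⁻]/[HOCl] = 10^(pH − pKa) = 10^(7.08 − 7.59) = 10^-0.51 = 0.309.
(b) Fraction as HOCl = 1 / (1 + 0.309) = 0.7639.

(a) 64.2 kg; (b) 76.4%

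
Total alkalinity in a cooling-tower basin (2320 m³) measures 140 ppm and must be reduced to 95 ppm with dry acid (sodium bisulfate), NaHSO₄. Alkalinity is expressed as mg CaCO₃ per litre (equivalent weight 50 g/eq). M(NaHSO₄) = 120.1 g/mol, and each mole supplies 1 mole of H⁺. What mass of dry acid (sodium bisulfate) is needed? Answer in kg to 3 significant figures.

Volume: 2320 m³ = 2,320,000 L.
Alkalinity to neutralize: (140 − 95) = 45 mg/L as CaCO₃ × 2,320,000 L = 104,400 g as CaCO₃.
Equivalents of H⁺ required: 104,400 ÷ 50 g/eq = 2088 eq = 2088 mol NaHSO₄.
Mass of NaHSO₄: 2088 × 120.1 = 250,800 g.

251 kg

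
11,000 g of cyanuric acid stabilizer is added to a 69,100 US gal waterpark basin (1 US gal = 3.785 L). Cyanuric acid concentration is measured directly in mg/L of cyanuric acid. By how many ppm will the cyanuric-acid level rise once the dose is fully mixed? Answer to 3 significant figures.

Volume: 69,100 US gal × 3.785 L/gal = 261,544 L.
Rise: 11,000 g / 261,544 L × 1000 = 42.06 mg/L.

42.1 ppm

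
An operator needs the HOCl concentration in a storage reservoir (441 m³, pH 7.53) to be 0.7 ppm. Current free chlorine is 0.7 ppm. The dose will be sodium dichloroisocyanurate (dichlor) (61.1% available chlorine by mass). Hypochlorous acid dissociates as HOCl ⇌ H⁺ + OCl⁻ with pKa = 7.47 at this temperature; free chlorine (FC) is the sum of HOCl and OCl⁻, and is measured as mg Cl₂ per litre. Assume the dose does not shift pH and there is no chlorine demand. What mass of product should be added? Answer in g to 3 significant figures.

580 g

Volume: 441 m³ = 441,000 L.
[OCl⁻]/[HOCl] = 10^(pH − pKa) = 10^(7.53 − 7.47) = 1.148; fraction as HOCl = 1/(1 + 1.148) = 0.4655.
Free chlorine required for 0.7 ppm HOCl: 0.7 / 0.4655 = 1.504 ppm.
FC to add: 1.504 − 0.7 = 0.8037 mg/L as Cl₂.
Cl₂ equivalent: 0.8037 mg/L × 441,000 L = 354.4 g.
Product at 61.1% available Cl: 354.4 / 0.611 = 580.1 g.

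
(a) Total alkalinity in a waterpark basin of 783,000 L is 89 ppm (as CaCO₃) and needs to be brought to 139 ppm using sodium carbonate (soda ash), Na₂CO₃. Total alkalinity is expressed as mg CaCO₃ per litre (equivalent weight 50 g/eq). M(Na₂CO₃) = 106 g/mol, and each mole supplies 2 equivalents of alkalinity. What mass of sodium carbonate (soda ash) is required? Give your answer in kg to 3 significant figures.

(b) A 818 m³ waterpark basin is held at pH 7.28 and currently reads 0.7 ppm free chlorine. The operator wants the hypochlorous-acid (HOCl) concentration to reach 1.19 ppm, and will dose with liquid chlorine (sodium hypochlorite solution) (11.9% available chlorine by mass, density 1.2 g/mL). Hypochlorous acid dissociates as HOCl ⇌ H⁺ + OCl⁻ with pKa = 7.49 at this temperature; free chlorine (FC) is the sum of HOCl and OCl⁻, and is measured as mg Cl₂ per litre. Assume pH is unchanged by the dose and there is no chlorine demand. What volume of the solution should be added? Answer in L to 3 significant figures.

(a) Alkalinity to add: (139 − 89) = 50 mg/L as CaCO₃ × 783,000 L = 39,150 g as CaCO₃.
(a) Equivalents: 39,150 g ÷ 50 g/eq = 783 eq.
(a) Each mole of Na₂CO₃ supplies 2 eq, so 783 / 2 = 391.5 mol.
(a) Mass: 391.5 mol × 106 g/mol = 41,500 g.

(b) Volume: 818 m³ = 818,000 L.
(b) [OCl⁻]/[HOCl] = 10^(pH − pKa) = 10^(7.28 − 7.49) = 0.6166; fraction as HOCl = 1/(1 + 0.6166) = 0.6186.
(b) Free chlorine required for 1.19 ppm HOCl: 1.19 / 0.6186 = 1.924 ppm.
(b) FC to add: 1.924 − 0.7 = 1.224 mg/L as Cl₂.
(b) Cl₂ equivalent: 1.224 mg/L × 818,000 L = 1001 g.
(b) Product at 11.9% available Cl: 1001 / 0.119 = 8412 g.
(b) Volume: 8412 g ÷ 1.2 g/mL = 7010 mL.

(a) 41.5 kg; (b) 7.01 L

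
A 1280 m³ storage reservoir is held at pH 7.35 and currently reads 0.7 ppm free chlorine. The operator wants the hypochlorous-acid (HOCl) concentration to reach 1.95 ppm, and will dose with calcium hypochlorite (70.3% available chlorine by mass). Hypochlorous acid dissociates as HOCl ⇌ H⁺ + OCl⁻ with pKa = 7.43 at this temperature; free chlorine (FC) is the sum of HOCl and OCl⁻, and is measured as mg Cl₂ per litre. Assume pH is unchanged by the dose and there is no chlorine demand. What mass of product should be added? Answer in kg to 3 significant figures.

5.23 kg

Volume: 1280 m³ = 1,280,000 L.
[OCl⁻]/[HOCl] = 10^(pH − pKa) = 10^(7.35 − 7.43) = 0.8318; fraction as HOCl = 1/(1 + 0.8318) = 0.5459.
Free chlorine required for 1.95 ppm HOCl: 1.95 / 0.5459 = 3.572 ppm.
FC to add: 3.572 − 0.7 = 2.872 mg/L as Cl₂.
Cl₂ equivalent: 2.872 mg/L × 1,280,000 L = 3676 g.
Product at 70.3% available Cl: 3676 / 0.703 = 5229 g.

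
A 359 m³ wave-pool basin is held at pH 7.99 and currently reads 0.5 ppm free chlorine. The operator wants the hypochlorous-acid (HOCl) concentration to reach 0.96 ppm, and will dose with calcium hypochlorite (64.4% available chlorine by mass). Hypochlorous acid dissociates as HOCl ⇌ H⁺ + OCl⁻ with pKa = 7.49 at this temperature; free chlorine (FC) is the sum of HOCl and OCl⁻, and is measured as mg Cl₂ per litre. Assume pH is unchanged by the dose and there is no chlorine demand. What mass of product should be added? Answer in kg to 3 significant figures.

1.95 kg

Volume: 359 m³ = 359,000 L.
[OCl⁻]/[HOCl] = 10^(pH − pKa) = 10^(7.99 − 7.49) = 3.162; fraction as HOCl = 1/(1 + 3.162) = 0.2403.
Free chlorine required for 0.96 ppm HOCl: 0.96 / 0.2403 = 3.996 ppm.
FC to add: 3.996 − 0.5 = 3.496 mg/L as Cl₂.
Cl₂ equivalent: 3.496 mg/L × 359,000 L = 1255 g.
Product at 64.4% available Cl: 1255 / 0.644 = 1949 g.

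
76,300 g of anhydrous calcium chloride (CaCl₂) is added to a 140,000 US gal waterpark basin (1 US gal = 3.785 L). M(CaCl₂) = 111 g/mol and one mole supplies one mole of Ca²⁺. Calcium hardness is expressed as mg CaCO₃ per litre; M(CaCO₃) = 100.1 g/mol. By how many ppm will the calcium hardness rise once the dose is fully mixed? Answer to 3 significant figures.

130 ppm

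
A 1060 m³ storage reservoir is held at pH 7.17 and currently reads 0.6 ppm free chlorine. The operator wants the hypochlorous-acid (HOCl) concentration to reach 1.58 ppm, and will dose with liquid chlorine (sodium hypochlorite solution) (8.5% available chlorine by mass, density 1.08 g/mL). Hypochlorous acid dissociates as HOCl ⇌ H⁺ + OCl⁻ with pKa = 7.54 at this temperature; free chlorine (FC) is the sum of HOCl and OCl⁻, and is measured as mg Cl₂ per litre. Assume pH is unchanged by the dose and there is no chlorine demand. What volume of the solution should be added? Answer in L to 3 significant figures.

Volume: 1060 m³ = 1,060,000 L.
[OCl⁻]/[HOCl] = 10^(pH − pKa) = 10^(7.17 − 7.54) = 0.4266; fraction as HOCl = 1/(1 + 0.4266) = 0.701.
Free chlorine required for 1.58 ppm HOCl: 1.58 / 0.701 = 2.254 ppm.
FC to add: 2.254 − 0.6 = 1.654 mg/L as Cl₂.
Cl₂ equivalent: 1.654 mg/L × 1,060,000 L = 1753 g.
Product at 8.5% available Cl: 1753 / 0.085 = 20,630 g.
Volume: 20,630 g ÷ 1.08 g/mL = 19,100 mL.

19.1 L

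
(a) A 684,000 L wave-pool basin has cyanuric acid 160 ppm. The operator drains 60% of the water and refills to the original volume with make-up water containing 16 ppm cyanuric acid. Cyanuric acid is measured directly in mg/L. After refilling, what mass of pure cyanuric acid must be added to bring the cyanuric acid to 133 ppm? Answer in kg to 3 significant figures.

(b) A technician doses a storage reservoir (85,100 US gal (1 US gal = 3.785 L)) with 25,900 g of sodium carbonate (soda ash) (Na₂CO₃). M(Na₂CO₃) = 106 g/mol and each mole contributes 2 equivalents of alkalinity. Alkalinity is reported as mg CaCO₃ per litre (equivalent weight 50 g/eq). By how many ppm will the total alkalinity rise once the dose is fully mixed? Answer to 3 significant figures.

(a) After draining 60% and refilling: 160 × 0.40 + 16 × 0.60 = 73.6 ppm.
(a) Deficit to target: 133 − 73.6 = 59.4 mg/L.
(a) Mass: 59.4 mg/L × 684,000 L = 40,630 g cyanuric acid.

(b) Volume: 85,100 US gal × 3.785 L/gal = 322,104 L.
(b) Moles of Na₂CO₃: 25,900 g ÷ 106 g/mol = 244.3 mol → 488.7 eq of alkalinity.
(b) As CaCO₃: 488.7 eq × 50 g/eq = 24,430 g.
(b) Rise: 24,430 g / 322,104 L × 1000 = 75.86 mg/L.

(a) 40.6 kg; (b) 75.9 ppm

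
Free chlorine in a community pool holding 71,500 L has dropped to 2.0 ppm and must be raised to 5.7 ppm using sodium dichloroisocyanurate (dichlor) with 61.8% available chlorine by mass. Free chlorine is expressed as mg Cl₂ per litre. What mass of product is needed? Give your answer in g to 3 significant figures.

Chlorine deficit: 5.7 − 2.0 = 3.7 ppm = 3.7 mg/L as Cl₂.
Cl₂ equivalent needed: 3.7 mg/L × 71,500 L = 264,600 mg = 264.6 g.
Product at 61.8% available chlorine: 264.6 / 0.618 = 428.1 g.

428 g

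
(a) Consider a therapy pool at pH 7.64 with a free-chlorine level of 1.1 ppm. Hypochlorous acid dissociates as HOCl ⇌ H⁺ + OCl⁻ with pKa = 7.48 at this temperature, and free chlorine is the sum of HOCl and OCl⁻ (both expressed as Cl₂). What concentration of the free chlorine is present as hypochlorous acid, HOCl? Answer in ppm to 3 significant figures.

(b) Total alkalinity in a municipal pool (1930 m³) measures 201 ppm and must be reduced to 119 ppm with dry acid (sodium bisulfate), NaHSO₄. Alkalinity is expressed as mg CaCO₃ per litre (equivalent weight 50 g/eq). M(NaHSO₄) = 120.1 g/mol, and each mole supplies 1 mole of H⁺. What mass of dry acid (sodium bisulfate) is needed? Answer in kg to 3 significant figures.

(a) [OCl⁻]/[HOCl] = 10^(pH − pKa) = 10^(7.64 − 7.48) = 10^0.16 = 1.445.
(a) Fraction as HOCl = 1 / (1 + 1.445) = 0.4089.
(a) HOCl = 0.4089 × 1.1 ppm = 0.4498 ppm.

(b) Volume: 1930 m³ = 1,930,000 L.
(b) Alkalinity to neutralize: (201 − 119) = 82 mg/L as CaCO₃ × 1,930,000 L = 158,300 g as CaCO₃.
(b) Equivalents of H⁺ required: 158,300 ÷ 50 g/eq = 3165 eq = 3165 mol NaHSO₄.
(b) Mass of NaHSO₄: 3165 × 120.1 = 380,100 g.

(a) 0.450 ppm; (b) 380 kg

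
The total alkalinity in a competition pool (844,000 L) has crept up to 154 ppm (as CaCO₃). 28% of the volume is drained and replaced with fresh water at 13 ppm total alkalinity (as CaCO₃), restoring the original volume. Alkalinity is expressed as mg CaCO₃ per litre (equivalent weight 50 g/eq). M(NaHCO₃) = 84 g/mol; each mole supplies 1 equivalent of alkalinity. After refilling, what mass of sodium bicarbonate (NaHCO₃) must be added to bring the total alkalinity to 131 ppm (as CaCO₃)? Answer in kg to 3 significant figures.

23.4 kg

After draining 28% and refilling: 154 × 0.72 + 13 × 0.28 = 114.52 ppm.
Deficit to target: 131 − 114.52 = 16.48 mg/L.
As CaCO₃: 16.48 mg/L × 844,000 L = 13,910 g; ÷ 50 g/eq ÷ 1 = 278.2 mol NaHCO₃.
Mass: 278.2 × 84 = 23,370 g.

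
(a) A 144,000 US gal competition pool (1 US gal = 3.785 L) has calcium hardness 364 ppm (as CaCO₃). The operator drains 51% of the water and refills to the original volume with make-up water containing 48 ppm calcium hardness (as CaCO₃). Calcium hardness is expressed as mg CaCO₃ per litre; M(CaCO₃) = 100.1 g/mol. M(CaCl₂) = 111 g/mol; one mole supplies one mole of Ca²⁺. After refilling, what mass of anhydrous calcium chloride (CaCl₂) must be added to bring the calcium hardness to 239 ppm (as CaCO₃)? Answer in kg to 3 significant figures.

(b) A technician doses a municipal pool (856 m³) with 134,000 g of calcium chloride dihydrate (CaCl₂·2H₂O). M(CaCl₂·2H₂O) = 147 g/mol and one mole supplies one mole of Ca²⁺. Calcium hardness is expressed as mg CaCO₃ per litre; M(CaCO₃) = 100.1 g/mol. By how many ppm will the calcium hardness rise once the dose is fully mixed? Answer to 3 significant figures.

(a) 21.9 kg; (b) 107 ppm

(a) Volume: 144,000 US gal × 3.785 L/gal = 545,040 L.
(a) After draining 51% and refilling: 364 × 0.49 + 48 × 0.51 = 202.84 ppm.
(a) Deficit to target: 239 − 202.84 = 36.16 mg/L.
(a) As CaCO₃: 36.16 mg/L × 545,040 L = 19,710 g; ÷ 100.1 = 196.9 mol Ca²⁺.
(a) Mass: 196.9 × 111 = 21,850 g.

(b) Volume: 856 m³ = 856,000 L.
(b) Moles of Ca²⁺: 134,000 g ÷ 147 g/mol = 911.6 mol.
(b) As CaCO₃: 911.6 mol × 100.1 g/mol = 91,250 g.
(b) Rise: 91,250 g / 856,000 L × 1000 = 106.6 mg/L.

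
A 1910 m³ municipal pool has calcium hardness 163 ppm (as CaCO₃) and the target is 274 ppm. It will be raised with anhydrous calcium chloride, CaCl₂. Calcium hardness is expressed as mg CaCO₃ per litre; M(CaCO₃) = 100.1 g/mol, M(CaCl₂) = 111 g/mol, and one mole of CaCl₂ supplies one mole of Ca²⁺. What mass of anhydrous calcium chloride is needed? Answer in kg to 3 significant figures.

Volume: 1910 m³ = 1,910,000 L.
Hardness to add: (274 − 163) = 111 mg/L as CaCO₃ × 1,910,000 L = 212,000 g as CaCO₃.
Moles of Ca²⁺ (1 mol Ca²⁺ ≡ 1 mol CaCO₃): 212,000 / 100.1 g/mol = 2118 mol.
Mass of CaCl₂: 2118 × 111 = 235,100 g.

235 kg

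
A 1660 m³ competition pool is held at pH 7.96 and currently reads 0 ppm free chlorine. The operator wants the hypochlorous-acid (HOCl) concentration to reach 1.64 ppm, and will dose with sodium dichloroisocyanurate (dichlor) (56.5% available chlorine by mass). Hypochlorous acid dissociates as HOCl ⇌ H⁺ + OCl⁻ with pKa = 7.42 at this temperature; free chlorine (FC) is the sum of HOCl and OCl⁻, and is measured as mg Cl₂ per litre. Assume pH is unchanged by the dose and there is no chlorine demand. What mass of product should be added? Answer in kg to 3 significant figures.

Volume: 1660 m³ = 1,660,000 L.
[OCl⁻]/[HOCl] = 10^(pH − pKa) = 10^(7.96 − 7.42) = 3.467; fraction as HOCl = 1/(1 + 3.467) = 0.2238.
Free chlorine required for 1.64 ppm HOCl: 1.64 / 0.2238 = 7.326 ppm.
FC to add: 7.326 − 0 = 7.326 mg/L as Cl₂.
Cl₂ equivalent: 7.326 mg/L × 1,660,000 L = 12,160 g.
Product at 56.5% available Cl: 12,160 / 0.565 = 21,530 g.

21.5 kg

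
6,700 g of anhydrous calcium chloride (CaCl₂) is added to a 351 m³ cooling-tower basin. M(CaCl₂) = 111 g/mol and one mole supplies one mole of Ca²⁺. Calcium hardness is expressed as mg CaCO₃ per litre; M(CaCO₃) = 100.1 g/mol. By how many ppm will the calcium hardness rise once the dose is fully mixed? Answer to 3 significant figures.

17.2 ppm

Volume: 351 m³ = 351,000 L.
Moles of Ca²⁺: 6,700 g ÷ 111 g/mol = 60.36 mol.
As CaCO₃: 60.36 mol × 100.1 g/mol = 6042 g.
Rise: 6042 g / 351,000 L × 1000 = 17.21 mg/L.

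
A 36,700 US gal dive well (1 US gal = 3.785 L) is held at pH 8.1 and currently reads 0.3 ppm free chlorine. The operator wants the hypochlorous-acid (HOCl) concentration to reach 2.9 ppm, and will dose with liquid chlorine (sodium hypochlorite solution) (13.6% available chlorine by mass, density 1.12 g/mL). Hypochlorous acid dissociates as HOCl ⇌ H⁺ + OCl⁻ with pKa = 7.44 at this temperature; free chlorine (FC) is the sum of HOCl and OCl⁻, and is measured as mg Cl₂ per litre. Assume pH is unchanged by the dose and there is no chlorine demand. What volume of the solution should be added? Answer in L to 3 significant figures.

14.5 L

Volume: 36,700 US gal × 3.785 L/gal = 138,910 L.
[OCl⁻]/[HOCl] = 10^(pH − pKa) = 10^(8.1 − 7.44) = 4.571; fraction as HOCl = 1/(1 + 4.571) = 0.1795.
Free chlorine required for 2.9 ppm HOCl: 2.9 / 0.1795 = 16.16 ppm.
FC to add: 16.16 − 0.3 = 15.86 mg/L as Cl₂.
Cl₂ equivalent: 15.86 mg/L × 138,910 L = 2202 g.
Product at 13.6% available Cl: 2202 / 0.136 = 16,190 g.
Volume: 16,190 g ÷ 1.12 g/mL = 14,460 mL.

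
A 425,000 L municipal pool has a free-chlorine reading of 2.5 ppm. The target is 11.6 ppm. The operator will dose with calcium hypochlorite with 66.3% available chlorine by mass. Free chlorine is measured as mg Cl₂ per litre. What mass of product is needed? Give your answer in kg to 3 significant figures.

5.83 kg

Chlorine deficit: 11.6 − 2.5 = 9.1 ppm = 9.1 mg/L as Cl₂.
Cl₂ equivalent needed: 9.1 mg/L × 425,000 L = 3,868,000 mg = 3868 g.
Product at 66.3% available chlorine: 3868 / 0.663 = 5833 g.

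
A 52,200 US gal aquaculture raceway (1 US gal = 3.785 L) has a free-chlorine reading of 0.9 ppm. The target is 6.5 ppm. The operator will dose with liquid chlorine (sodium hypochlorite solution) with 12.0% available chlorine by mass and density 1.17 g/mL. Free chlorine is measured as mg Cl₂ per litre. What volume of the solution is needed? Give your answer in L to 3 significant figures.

7.88 L

Volume: 52,200 US gal × 3.785 L/gal = 197,577 L.
Chlorine deficit: 6.5 − 0.9 = 5.6 ppm = 5.6 mg/L as Cl₂.
Cl₂ equivalent needed: 5.6 mg/L × 197,577 L = 1,106,000 mg = 1106 g.
Product at 12.0% available chlorine: 1106 / 0.12 = 9220 g.
Volume at density 1.17 g/mL: 9220 g ÷ 1.17 g/mL = 7881 mL.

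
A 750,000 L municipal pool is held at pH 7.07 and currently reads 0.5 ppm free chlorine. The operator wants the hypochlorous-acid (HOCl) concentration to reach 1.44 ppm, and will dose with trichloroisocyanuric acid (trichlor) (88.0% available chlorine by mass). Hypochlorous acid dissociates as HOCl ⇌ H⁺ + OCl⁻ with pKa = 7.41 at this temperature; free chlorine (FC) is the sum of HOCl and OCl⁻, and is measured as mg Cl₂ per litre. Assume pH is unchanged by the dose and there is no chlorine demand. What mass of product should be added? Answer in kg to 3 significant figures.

1.36 kg

[OCl⁻]/[HOCl] = 10^(pH − pKa) = 10^(7.07 − 7.41) = 0.4571; fraction as HOCl = 1/(1 + 0.4571) = 0.6863.
Free chlorine required for 1.44 ppm HOCl: 1.44 / 0.6863 = 2.098 ppm.
FC to add: 2.098 − 0.5 = 1.598 mg/L as Cl₂.
Cl₂ equivalent: 1.598 mg/L × 750,000 L = 1199 g.
Product at 88.0% available Cl: 1199 / 0.88 = 1362 g.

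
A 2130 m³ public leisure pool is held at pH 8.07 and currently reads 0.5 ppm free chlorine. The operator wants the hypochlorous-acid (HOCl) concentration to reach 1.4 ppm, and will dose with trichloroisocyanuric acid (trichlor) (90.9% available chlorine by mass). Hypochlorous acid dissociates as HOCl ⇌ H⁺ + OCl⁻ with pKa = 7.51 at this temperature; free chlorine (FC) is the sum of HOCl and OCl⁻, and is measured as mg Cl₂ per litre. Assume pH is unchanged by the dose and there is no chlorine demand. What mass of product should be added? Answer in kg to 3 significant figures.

14.0 kg

Volume: 2130 m³ = 2,130,000 L.
[OCl⁻]/[HOCl] = 10^(pH − pKa) = 10^(8.07 − 7.51) = 3.631; fraction as HOCl = 1/(1 + 3.631) = 0.2159.
Free chlorine required for 1.4 ppm HOCl: 1.4 / 0.2159 = 6.483 ppm.
FC to add: 6.483 − 0.5 = 5.983 mg/L as Cl₂.
Cl₂ equivalent: 5.983 mg/L × 2,130,000 L = 12,740 g.
Product at 90.9% available Cl: 12,740 / 0.909 = 14,020 g.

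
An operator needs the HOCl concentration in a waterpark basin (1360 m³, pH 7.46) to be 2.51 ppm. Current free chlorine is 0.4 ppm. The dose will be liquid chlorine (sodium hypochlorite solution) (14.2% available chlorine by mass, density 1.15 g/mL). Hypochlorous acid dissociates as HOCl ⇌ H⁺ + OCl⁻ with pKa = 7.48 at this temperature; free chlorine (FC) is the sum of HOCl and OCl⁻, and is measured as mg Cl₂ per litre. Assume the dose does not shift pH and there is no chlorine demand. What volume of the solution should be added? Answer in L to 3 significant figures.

37.5 L

Volume: 1360 m³ = 1,360,000 L.
[OCl⁻]/[HOCl] = 10^(pH − pKa) = 10^(7.46 − 7.48) = 0.955; fraction as HOCl = 1/(1 + 0.955) = 0.5115.
Free chlorine required for 2.51 ppm HOCl: 2.51 / 0.5115 = 4.907 ppm.
FC to add: 4.907 − 0.4 = 4.507 mg/L as Cl₂.
Cl₂ equivalent: 4.507 mg/L × 1,360,000 L = 6130 g.
Product at 14.2% available Cl: 6130 / 0.142 = 43,170 g.
Volume: 43,170 g ÷ 1.15 g/mL = 37,540 mL.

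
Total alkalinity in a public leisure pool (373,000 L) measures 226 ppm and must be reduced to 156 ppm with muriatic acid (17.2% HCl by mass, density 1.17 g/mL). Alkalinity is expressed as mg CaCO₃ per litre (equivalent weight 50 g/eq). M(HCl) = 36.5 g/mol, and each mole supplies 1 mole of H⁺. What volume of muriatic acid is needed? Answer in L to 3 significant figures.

Alkalinity to neutralize: (226 − 156) = 70 mg/L as CaCO₃ × 373,000 L = 26,110 g as CaCO₃.
Equivalents of H⁺ required: 26,110 ÷ 50 g/eq = 522.2 eq = 522.2 mol HCl.
Mass of HCl: 522.2 × 36.5 = 19,060 g.
Mass of 17.2% solution: 19,060 / 0.172 = 110,800 g.
Volume: 110,800 g ÷ 1.17 g/mL = 94,710 mL.

94.7 L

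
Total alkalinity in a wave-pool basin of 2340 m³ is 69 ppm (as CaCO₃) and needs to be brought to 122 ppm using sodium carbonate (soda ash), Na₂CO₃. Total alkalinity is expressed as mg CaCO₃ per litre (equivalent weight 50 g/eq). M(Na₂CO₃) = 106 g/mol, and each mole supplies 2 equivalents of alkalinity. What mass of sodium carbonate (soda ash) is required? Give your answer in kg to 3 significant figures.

Volume: 2340 m³ = 2,340,000 L.
Alkalinity to add: (122 − 69) = 53 mg/L as CaCO₃ × 2,340,000 L = 124,000 g as CaCO₃.
Equivalents: 124,000 g ÷ 50 g/eq = 2480 eq.
Each mole of Na₂CO₃ supplies 2 eq, so 2480 / 2 = 1240 mol.
Mass: 1240 mol × 106 g/mol = 131,500 g.

131 kg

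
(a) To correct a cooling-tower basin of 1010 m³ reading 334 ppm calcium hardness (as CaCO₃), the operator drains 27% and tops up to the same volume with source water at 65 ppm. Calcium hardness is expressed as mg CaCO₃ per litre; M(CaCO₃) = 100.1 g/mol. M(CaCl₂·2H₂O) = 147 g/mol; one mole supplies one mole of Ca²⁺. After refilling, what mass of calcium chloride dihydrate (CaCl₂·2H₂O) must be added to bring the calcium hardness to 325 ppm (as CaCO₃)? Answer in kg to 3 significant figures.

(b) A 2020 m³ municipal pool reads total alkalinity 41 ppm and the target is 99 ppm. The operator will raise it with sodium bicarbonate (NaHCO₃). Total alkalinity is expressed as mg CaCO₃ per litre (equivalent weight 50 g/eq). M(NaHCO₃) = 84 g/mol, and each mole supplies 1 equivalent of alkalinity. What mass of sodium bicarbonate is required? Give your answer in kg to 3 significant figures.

(a) 94.4 kg; (b) 197 kg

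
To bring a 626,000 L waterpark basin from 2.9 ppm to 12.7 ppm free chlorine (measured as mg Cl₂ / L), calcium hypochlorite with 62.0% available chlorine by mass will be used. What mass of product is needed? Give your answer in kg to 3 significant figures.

9.89 kg

Chlorine deficit: 12.7 − 2.9 = 9.8 ppm = 9.8 mg/L as Cl₂.
Cl₂ equivalent needed: 9.8 mg/L × 626,000 L = 6,135,000 mg = 6135 g.
Product at 62.0% available chlorine: 6135 / 0.62 = 9895 g.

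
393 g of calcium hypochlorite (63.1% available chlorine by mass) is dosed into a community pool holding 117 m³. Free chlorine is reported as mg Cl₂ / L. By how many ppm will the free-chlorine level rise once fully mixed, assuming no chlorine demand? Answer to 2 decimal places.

2.12 ppm

Volume: 117 m³ = 117,000 L.
Available chlorine delivered: 393 g × 0.631 = 248 g as Cl₂.
Concentration rise: 248 g / 117,000 L = 2.12 mg/L = 2.12 ppm.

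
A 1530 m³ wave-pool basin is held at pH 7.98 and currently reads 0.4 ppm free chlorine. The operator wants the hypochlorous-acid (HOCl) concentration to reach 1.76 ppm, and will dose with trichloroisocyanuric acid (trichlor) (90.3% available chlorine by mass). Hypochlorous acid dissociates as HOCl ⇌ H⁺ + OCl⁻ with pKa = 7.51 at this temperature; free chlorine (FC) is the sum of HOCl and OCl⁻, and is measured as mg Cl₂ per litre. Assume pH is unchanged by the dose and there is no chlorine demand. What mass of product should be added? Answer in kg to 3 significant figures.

Volume: 1530 m³ = 1,530,000 L.
[OCl⁻]/[HOCl] = 10^(pH − pKa) = 10^(7.98 − 7.51) = 2.951; fraction as HOCl = 1/(1 + 2.951) = 0.2531.
Free chlorine required for 1.76 ppm HOCl: 1.76 / 0.2531 = 6.954 ppm.
FC to add: 6.954 − 0.4 = 6.554 mg/L as Cl₂.
Cl₂ equivalent: 6.554 mg/L × 1,530,000 L = 10,030 g.
Product at 90.3% available Cl: 10,030 / 0.903 = 11,110 g.

11.1 kg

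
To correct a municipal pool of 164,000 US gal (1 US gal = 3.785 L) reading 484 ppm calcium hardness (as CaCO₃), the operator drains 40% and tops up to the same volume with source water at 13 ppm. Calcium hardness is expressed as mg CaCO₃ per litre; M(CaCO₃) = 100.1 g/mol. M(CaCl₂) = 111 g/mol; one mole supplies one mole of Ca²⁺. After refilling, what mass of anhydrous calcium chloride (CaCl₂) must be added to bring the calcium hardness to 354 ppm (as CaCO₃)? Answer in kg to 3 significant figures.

40.2 kg

Volume: 164,000 US gal × 3.785 L/gal = 620,740 L.
After draining 40% and refilling: 484 × 0.60 + 13 × 0.40 = 295.6 ppm.
Deficit to target: 354 − 295.6 = 58.4 mg/L.
As CaCO₃: 58.4 mg/L × 620,740 L = 36,250 g; ÷ 100.1 = 362.2 mol Ca²⁺.
Mass: 362.2 × 111 = 40,200 g.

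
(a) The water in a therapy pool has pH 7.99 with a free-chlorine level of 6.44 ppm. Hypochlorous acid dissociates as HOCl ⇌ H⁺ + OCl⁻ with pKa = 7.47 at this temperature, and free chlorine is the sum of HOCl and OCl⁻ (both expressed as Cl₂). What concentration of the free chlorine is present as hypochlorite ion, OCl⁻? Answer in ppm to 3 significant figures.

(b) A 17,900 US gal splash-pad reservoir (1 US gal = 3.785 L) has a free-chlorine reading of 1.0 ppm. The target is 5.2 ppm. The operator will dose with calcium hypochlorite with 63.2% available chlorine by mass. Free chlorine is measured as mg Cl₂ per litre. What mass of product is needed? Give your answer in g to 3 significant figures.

(a) 4.95 ppm; (b) 450 g

(a) [OCl⁻]/[HOCl] = 10^(pH − pKa) = 10^(7.99 − 7.47) = 10^0.52 = 3.311.
(a) Fraction as HOCl = 1 / (1 + 3.311) = 0.2319.
(a) OCl⁻ = (1 − 0.2319) × 6.44 ppm = 4.946 ppm.

(b) Volume: 17,900 US gal × 3.785 L/gal = 67,752 L.
(b) Chlorine deficit: 5.2 − 1.0 = 4.2 ppm = 4.2 mg/L as Cl₂.
(b) Cl₂ equivalent needed: 4.2 mg/L × 67,752 L = 284,600 mg = 284.6 g.
(b) Product at 63.2% available chlorine: 284.6 / 0.632 = 450.2 g.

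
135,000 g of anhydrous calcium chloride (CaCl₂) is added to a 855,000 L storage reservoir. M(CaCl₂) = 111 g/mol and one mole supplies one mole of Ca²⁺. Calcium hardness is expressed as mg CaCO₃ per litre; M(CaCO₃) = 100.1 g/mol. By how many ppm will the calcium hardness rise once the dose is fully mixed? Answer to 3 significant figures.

142 ppm

Moles of Ca²⁺: 135,000 g ÷ 111 g/mol = 1216 mol.
As CaCO₃: 1216 mol × 100.1 g/mol = 121,700 g.
Rise: 121,700 g / 855,000 L × 1000 = 142.4 mg/L.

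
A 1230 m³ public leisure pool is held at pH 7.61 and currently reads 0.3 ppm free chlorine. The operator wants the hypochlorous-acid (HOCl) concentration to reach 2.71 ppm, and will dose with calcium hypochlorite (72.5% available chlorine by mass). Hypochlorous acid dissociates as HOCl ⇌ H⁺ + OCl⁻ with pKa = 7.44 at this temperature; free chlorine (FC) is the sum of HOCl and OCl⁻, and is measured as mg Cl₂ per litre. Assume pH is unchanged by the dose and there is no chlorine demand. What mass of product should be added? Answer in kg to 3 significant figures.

Volume: 1230 m³ = 1,230,000 L.
[OCl⁻]/[HOCl] = 10^(pH − pKa) = 10^(7.61 − 7.44) = 1.479; fraction as HOCl = 1/(1 + 1.479) = 0.4034.
Free chlorine required for 2.71 ppm HOCl: 2.71 / 0.4034 = 6.718 ppm.
FC to add: 6.718 − 0.3 = 6.418 mg/L as Cl₂.
Cl₂ equivalent: 6.418 mg/L × 1,230,000 L = 7895 g.
Product at 72.5% available Cl: 7895 / 0.725 = 10,890 g.

10.9 kg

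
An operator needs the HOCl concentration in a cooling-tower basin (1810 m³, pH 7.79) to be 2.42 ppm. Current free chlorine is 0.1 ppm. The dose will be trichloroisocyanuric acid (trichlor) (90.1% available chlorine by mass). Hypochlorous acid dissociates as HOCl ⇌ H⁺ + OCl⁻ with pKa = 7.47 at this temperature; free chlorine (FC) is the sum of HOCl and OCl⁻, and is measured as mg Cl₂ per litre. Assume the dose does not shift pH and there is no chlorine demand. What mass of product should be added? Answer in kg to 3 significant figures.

Volume: 1810 m³ = 1,810,000 L.
[OCl⁻]/[HOCl] = 10^(pH − pKa) = 10^(7.79 − 7.47) = 2.089; fraction as HOCl = 1/(1 + 2.089) = 0.3237.
Free chlorine required for 2.42 ppm HOCl: 2.42 / 0.3237 = 7.476 ppm.
FC to add: 7.476 − 0.1 = 7.376 mg/L as Cl₂.
Cl₂ equivalent: 7.376 mg/L × 1,810,000 L = 13,350 g.
Product at 90.1% available Cl: 13,350 / 0.901 = 14,820 g.

14.8 kg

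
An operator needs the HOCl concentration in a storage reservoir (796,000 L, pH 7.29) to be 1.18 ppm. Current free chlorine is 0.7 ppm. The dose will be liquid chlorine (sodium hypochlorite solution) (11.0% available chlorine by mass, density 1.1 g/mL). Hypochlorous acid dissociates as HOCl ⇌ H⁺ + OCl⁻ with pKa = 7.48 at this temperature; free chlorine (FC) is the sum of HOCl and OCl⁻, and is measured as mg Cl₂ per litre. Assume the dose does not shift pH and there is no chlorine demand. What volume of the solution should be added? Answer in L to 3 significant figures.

8.17 L

[OCl⁻]/[HOCl] = 10^(pH − pKa) = 10^(7.29 − 7.48) = 0.6457; fraction as HOCl = 1/(1 + 0.6457) = 0.6077.
Free chlorine required for 1.18 ppm HOCl: 1.18 / 0.6077 = 1.942 ppm.
FC to add: 1.942 − 0.7 = 1.242 mg/L as Cl₂.
Cl₂ equivalent: 1.242 mg/L × 796,000 L = 988.5 g.
Product at 11.0% available Cl: 988.5 / 0.11 = 8987 g.
Volume: 8987 g ÷ 1.1 g/mL = 8170 mL.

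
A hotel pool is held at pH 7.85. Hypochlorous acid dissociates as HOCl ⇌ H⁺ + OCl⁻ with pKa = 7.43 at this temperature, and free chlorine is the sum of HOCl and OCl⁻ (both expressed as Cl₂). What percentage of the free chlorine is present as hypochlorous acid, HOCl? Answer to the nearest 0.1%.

27.5%

[OCl⁻]/[HOCl] = 10^(pH − pKa) = 10^(7.85 − 7.43) = 10^0.42 = 2.63.
Fraction as HOCl = 1 / (1 + 2.63) = 0.2755.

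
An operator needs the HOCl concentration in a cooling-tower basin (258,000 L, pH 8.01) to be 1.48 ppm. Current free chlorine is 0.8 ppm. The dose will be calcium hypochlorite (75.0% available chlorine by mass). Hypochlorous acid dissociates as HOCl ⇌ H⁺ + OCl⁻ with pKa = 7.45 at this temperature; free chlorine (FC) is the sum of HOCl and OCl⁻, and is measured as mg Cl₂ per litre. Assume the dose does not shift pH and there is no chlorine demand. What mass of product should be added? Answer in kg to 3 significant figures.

[OCl⁻]/[HOCl] = 10^(pH − pKa) = 10^(8.01 − 7.45) = 3.631; fraction as HOCl = 1/(1 + 3.631) = 0.2159.
Free chlorine required for 1.48 ppm HOCl: 1.48 / 0.2159 = 6.854 ppm.
FC to add: 6.854 − 0.8 = 6.054 mg/L as Cl₂.
Cl₂ equivalent: 6.054 mg/L × 258,000 L = 1562 g.
Product at 75.0% available Cl: 1562 / 0.75 = 2082 g.

2.08 kg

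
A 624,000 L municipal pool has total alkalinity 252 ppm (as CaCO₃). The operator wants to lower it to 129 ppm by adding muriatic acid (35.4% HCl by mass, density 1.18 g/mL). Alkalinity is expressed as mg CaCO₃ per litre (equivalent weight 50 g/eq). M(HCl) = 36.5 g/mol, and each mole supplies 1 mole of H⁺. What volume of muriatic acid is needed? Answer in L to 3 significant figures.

Alkalinity to neutralize: (252 − 129) = 123 mg/L as CaCO₃ × 624,000 L = 76,750 g as CaCO₃.
Equivalents of H⁺ required: 76,750 ÷ 50 g/eq = 1535 eq = 1535 mol HCl.
Mass of HCl: 1535 × 36.5 = 56,030 g.
Mass of 35.4% solution: 56,030 / 0.354 = 158,300 g.
Volume: 158,300 g ÷ 1.18 g/mL = 134,100 mL.

134 L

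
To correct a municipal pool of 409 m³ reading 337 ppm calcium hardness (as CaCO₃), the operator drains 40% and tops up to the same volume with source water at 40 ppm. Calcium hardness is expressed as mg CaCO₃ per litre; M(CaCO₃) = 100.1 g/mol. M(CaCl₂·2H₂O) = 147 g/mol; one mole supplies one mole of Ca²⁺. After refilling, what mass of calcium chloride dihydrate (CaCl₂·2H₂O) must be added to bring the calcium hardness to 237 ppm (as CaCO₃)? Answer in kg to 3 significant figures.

Volume: 409 m³ = 409,000 L.
After draining 40% and refilling: 337 × 0.60 + 40 × 0.40 = 218.2 ppm.
Deficit to target: 237 − 218.2 = 18.8 mg/L.
As CaCO₃: 18.8 mg/L × 409,000 L = 7689 g; ÷ 100.1 = 76.82 mol Ca²⁺.
Mass: 76.82 × 147 = 11,290 g.

11.3 kg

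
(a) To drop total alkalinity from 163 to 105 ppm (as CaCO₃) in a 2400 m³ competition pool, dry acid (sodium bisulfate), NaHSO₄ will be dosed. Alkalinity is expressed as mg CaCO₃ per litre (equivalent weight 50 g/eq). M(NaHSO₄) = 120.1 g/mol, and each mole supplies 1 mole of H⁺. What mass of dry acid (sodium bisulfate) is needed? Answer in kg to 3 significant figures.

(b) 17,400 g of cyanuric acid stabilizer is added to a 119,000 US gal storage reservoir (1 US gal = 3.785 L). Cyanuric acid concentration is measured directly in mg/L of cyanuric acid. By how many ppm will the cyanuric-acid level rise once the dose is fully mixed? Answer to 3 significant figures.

(a) 334 kg; (b) 38.6 ppm

(a) Volume: 2400 m³ = 2,400,000 L.
(a) Alkalinity to neutralize: (163 − 105) = 58 mg/L as CaCO₃ × 2,400,000 L = 139,200 g as CaCO₃.
(a) Equivalents of H⁺ required: 139,200 ÷ 50 g/eq = 2784 eq = 2784 mol NaHSO₄.
(a) Mass of NaHSO₄: 2784 × 120.1 = 334,400 g.

(b) Volume: 119,000 US gal × 3.785 L/gal = 450,415 L.
(b) Rise: 17,400 g / 450,415 L × 1000 = 38.63 mg/L.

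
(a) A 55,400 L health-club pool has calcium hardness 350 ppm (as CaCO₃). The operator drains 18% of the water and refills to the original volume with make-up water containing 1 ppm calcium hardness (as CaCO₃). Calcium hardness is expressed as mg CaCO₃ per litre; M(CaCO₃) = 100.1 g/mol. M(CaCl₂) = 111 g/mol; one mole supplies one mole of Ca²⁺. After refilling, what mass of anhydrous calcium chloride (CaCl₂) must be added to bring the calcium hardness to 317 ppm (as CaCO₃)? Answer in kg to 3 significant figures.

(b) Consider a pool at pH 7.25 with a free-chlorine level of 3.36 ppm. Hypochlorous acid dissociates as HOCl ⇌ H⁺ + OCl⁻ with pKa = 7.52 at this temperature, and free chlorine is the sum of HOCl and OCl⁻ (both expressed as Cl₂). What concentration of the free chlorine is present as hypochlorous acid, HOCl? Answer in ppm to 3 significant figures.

(a) After draining 18% and refilling: 350 × 0.82 + 1 × 0.18 = 287.18 ppm.
(a) Deficit to target: 317 − 287.18 = 29.82 mg/L.
(a) As CaCO₃: 29.82 mg/L × 55,400 L = 1652 g; ÷ 100.1 = 16.5 mol Ca²⁺.
(a) Mass: 16.5 × 111 = 1832 g.

(b) [OCl⁻]/[HOCl] = 10^(pH − pKa) = 10^(7.25 − 7.52) = 10^-0.27 = 0.537.
(b) Fraction as HOCl = 1 / (1 + 0.537) = 0.6506.
(b) HOCl = 0.6506 × 3.36 ppm = 2.186 ppm.

(a) 1.83 kg; (b) 2.19 ppm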